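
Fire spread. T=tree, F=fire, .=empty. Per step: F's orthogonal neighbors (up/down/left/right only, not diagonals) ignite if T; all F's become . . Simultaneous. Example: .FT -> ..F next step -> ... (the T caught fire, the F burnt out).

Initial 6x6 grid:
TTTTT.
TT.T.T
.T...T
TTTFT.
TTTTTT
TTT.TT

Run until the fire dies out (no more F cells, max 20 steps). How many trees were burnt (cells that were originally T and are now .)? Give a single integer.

Answer: 24

Derivation:
Step 1: +3 fires, +1 burnt (F count now 3)
Step 2: +3 fires, +3 burnt (F count now 3)
Step 3: +6 fires, +3 burnt (F count now 6)
Step 4: +4 fires, +6 burnt (F count now 4)
Step 5: +3 fires, +4 burnt (F count now 3)
Step 6: +2 fires, +3 burnt (F count now 2)
Step 7: +1 fires, +2 burnt (F count now 1)
Step 8: +2 fires, +1 burnt (F count now 2)
Step 9: +0 fires, +2 burnt (F count now 0)
Fire out after step 9
Initially T: 26, now '.': 34
Total burnt (originally-T cells now '.'): 24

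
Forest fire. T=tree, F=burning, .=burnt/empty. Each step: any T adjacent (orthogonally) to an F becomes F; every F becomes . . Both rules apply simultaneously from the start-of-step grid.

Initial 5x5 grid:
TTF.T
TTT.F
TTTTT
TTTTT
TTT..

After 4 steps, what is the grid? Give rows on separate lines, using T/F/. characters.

Step 1: 4 trees catch fire, 2 burn out
  TF..F
  TTF..
  TTTTF
  TTTTT
  TTT..
Step 2: 5 trees catch fire, 4 burn out
  F....
  TF...
  TTFF.
  TTTTF
  TTT..
Step 3: 4 trees catch fire, 5 burn out
  .....
  F....
  TF...
  TTFF.
  TTT..
Step 4: 3 trees catch fire, 4 burn out
  .....
  .....
  F....
  TF...
  TTF..

.....
.....
F....
TF...
TTF..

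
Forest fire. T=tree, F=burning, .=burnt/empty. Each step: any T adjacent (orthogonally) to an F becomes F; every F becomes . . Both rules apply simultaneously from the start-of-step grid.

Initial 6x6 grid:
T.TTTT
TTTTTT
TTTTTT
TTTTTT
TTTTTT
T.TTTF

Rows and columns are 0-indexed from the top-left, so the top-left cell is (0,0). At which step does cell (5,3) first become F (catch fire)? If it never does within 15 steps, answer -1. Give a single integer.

Step 1: cell (5,3)='T' (+2 fires, +1 burnt)
Step 2: cell (5,3)='F' (+3 fires, +2 burnt)
  -> target ignites at step 2
Step 3: cell (5,3)='.' (+4 fires, +3 burnt)
Step 4: cell (5,3)='.' (+4 fires, +4 burnt)
Step 5: cell (5,3)='.' (+5 fires, +4 burnt)
Step 6: cell (5,3)='.' (+5 fires, +5 burnt)
Step 7: cell (5,3)='.' (+5 fires, +5 burnt)
Step 8: cell (5,3)='.' (+3 fires, +5 burnt)
Step 9: cell (5,3)='.' (+1 fires, +3 burnt)
Step 10: cell (5,3)='.' (+1 fires, +1 burnt)
Step 11: cell (5,3)='.' (+0 fires, +1 burnt)
  fire out at step 11

2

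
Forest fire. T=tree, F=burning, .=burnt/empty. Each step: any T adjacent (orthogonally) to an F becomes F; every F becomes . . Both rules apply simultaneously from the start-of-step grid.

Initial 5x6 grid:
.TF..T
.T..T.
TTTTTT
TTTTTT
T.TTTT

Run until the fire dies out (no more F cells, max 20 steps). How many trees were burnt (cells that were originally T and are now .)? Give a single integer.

Step 1: +1 fires, +1 burnt (F count now 1)
Step 2: +1 fires, +1 burnt (F count now 1)
Step 3: +1 fires, +1 burnt (F count now 1)
Step 4: +3 fires, +1 burnt (F count now 3)
Step 5: +3 fires, +3 burnt (F count now 3)
Step 6: +4 fires, +3 burnt (F count now 4)
Step 7: +4 fires, +4 burnt (F count now 4)
Step 8: +2 fires, +4 burnt (F count now 2)
Step 9: +1 fires, +2 burnt (F count now 1)
Step 10: +0 fires, +1 burnt (F count now 0)
Fire out after step 10
Initially T: 21, now '.': 29
Total burnt (originally-T cells now '.'): 20

Answer: 20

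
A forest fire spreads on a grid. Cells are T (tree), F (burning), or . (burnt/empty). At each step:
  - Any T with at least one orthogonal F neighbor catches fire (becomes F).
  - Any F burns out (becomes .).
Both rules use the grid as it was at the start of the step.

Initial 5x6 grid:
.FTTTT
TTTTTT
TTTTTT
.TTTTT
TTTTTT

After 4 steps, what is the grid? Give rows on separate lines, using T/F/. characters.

Step 1: 2 trees catch fire, 1 burn out
  ..FTTT
  TFTTTT
  TTTTTT
  .TTTTT
  TTTTTT
Step 2: 4 trees catch fire, 2 burn out
  ...FTT
  F.FTTT
  TFTTTT
  .TTTTT
  TTTTTT
Step 3: 5 trees catch fire, 4 burn out
  ....FT
  ...FTT
  F.FTTT
  .FTTTT
  TTTTTT
Step 4: 5 trees catch fire, 5 burn out
  .....F
  ....FT
  ...FTT
  ..FTTT
  TFTTTT

.....F
....FT
...FTT
..FTTT
TFTTTT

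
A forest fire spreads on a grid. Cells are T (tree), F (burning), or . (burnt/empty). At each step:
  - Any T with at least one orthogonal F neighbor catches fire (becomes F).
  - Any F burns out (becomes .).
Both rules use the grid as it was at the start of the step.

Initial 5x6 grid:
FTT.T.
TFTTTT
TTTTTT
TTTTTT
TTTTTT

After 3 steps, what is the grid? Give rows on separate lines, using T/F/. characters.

Step 1: 4 trees catch fire, 2 burn out
  .FT.T.
  F.FTTT
  TFTTTT
  TTTTTT
  TTTTTT
Step 2: 5 trees catch fire, 4 burn out
  ..F.T.
  ...FTT
  F.FTTT
  TFTTTT
  TTTTTT
Step 3: 5 trees catch fire, 5 burn out
  ....T.
  ....FT
  ...FTT
  F.FTTT
  TFTTTT

....T.
....FT
...FTT
F.FTTT
TFTTTT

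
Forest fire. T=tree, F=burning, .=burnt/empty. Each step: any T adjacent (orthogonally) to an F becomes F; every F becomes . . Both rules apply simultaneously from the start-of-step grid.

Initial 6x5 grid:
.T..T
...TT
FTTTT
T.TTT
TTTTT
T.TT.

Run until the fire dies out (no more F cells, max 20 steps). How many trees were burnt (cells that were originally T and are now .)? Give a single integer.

Step 1: +2 fires, +1 burnt (F count now 2)
Step 2: +2 fires, +2 burnt (F count now 2)
Step 3: +4 fires, +2 burnt (F count now 4)
Step 4: +4 fires, +4 burnt (F count now 4)
Step 5: +4 fires, +4 burnt (F count now 4)
Step 6: +3 fires, +4 burnt (F count now 3)
Step 7: +0 fires, +3 burnt (F count now 0)
Fire out after step 7
Initially T: 20, now '.': 29
Total burnt (originally-T cells now '.'): 19

Answer: 19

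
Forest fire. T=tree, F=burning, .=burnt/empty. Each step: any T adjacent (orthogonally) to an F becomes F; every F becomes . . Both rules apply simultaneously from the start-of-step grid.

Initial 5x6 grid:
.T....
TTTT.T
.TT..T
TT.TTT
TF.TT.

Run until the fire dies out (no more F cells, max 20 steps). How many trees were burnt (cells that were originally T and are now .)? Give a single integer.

Answer: 10

Derivation:
Step 1: +2 fires, +1 burnt (F count now 2)
Step 2: +2 fires, +2 burnt (F count now 2)
Step 3: +2 fires, +2 burnt (F count now 2)
Step 4: +3 fires, +2 burnt (F count now 3)
Step 5: +1 fires, +3 burnt (F count now 1)
Step 6: +0 fires, +1 burnt (F count now 0)
Fire out after step 6
Initially T: 17, now '.': 23
Total burnt (originally-T cells now '.'): 10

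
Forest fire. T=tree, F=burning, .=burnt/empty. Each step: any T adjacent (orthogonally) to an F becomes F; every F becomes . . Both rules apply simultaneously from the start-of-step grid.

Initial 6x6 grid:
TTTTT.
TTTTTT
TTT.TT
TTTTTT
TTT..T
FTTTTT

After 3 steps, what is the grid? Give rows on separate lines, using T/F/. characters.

Step 1: 2 trees catch fire, 1 burn out
  TTTTT.
  TTTTTT
  TTT.TT
  TTTTTT
  FTT..T
  .FTTTT
Step 2: 3 trees catch fire, 2 burn out
  TTTTT.
  TTTTTT
  TTT.TT
  FTTTTT
  .FT..T
  ..FTTT
Step 3: 4 trees catch fire, 3 burn out
  TTTTT.
  TTTTTT
  FTT.TT
  .FTTTT
  ..F..T
  ...FTT

TTTTT.
TTTTTT
FTT.TT
.FTTTT
..F..T
...FTT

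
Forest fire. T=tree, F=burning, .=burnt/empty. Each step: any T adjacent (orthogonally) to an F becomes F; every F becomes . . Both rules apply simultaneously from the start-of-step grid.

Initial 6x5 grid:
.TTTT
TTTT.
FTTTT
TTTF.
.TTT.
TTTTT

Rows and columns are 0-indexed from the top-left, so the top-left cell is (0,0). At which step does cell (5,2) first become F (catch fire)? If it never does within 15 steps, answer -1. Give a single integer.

Step 1: cell (5,2)='T' (+6 fires, +2 burnt)
Step 2: cell (5,2)='T' (+7 fires, +6 burnt)
Step 3: cell (5,2)='F' (+6 fires, +7 burnt)
  -> target ignites at step 3
Step 4: cell (5,2)='.' (+3 fires, +6 burnt)
Step 5: cell (5,2)='.' (+1 fires, +3 burnt)
Step 6: cell (5,2)='.' (+0 fires, +1 burnt)
  fire out at step 6

3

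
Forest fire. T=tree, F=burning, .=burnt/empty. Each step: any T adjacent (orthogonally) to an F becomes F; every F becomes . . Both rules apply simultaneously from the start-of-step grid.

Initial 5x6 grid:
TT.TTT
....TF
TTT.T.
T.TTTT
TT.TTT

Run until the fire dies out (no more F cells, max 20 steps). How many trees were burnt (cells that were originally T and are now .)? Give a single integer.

Step 1: +2 fires, +1 burnt (F count now 2)
Step 2: +2 fires, +2 burnt (F count now 2)
Step 3: +2 fires, +2 burnt (F count now 2)
Step 4: +3 fires, +2 burnt (F count now 3)
Step 5: +3 fires, +3 burnt (F count now 3)
Step 6: +1 fires, +3 burnt (F count now 1)
Step 7: +1 fires, +1 burnt (F count now 1)
Step 8: +1 fires, +1 burnt (F count now 1)
Step 9: +1 fires, +1 burnt (F count now 1)
Step 10: +1 fires, +1 burnt (F count now 1)
Step 11: +1 fires, +1 burnt (F count now 1)
Step 12: +0 fires, +1 burnt (F count now 0)
Fire out after step 12
Initially T: 20, now '.': 28
Total burnt (originally-T cells now '.'): 18

Answer: 18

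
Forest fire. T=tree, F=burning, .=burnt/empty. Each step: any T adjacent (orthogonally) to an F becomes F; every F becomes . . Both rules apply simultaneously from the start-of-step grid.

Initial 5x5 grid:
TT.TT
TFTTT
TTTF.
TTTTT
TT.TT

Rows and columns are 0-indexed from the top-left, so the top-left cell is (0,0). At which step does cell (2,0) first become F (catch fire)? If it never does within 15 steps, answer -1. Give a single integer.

Step 1: cell (2,0)='T' (+7 fires, +2 burnt)
Step 2: cell (2,0)='F' (+8 fires, +7 burnt)
  -> target ignites at step 2
Step 3: cell (2,0)='.' (+4 fires, +8 burnt)
Step 4: cell (2,0)='.' (+1 fires, +4 burnt)
Step 5: cell (2,0)='.' (+0 fires, +1 burnt)
  fire out at step 5

2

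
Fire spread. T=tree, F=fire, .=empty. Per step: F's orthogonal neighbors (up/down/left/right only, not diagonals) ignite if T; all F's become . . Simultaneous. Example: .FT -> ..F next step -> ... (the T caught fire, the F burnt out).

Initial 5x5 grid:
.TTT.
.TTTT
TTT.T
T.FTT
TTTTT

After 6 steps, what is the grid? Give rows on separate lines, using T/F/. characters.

Step 1: 3 trees catch fire, 1 burn out
  .TTT.
  .TTTT
  TTF.T
  T..FT
  TTFTT
Step 2: 5 trees catch fire, 3 burn out
  .TTT.
  .TFTT
  TF..T
  T...F
  TF.FT
Step 3: 7 trees catch fire, 5 burn out
  .TFT.
  .F.FT
  F...F
  T....
  F...F
Step 4: 4 trees catch fire, 7 burn out
  .F.F.
  ....F
  .....
  F....
  .....
Step 5: 0 trees catch fire, 4 burn out
  .....
  .....
  .....
  .....
  .....
Step 6: 0 trees catch fire, 0 burn out
  .....
  .....
  .....
  .....
  .....

.....
.....
.....
.....
.....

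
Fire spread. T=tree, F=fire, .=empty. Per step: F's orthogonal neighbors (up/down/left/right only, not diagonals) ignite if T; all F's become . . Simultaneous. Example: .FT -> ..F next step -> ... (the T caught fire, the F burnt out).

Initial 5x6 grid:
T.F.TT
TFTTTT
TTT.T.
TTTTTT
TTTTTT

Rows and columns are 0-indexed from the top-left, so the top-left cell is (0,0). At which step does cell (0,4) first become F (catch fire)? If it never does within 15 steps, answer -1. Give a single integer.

Step 1: cell (0,4)='T' (+3 fires, +2 burnt)
Step 2: cell (0,4)='T' (+5 fires, +3 burnt)
Step 3: cell (0,4)='T' (+4 fires, +5 burnt)
Step 4: cell (0,4)='F' (+6 fires, +4 burnt)
  -> target ignites at step 4
Step 5: cell (0,4)='.' (+3 fires, +6 burnt)
Step 6: cell (0,4)='.' (+2 fires, +3 burnt)
Step 7: cell (0,4)='.' (+1 fires, +2 burnt)
Step 8: cell (0,4)='.' (+0 fires, +1 burnt)
  fire out at step 8

4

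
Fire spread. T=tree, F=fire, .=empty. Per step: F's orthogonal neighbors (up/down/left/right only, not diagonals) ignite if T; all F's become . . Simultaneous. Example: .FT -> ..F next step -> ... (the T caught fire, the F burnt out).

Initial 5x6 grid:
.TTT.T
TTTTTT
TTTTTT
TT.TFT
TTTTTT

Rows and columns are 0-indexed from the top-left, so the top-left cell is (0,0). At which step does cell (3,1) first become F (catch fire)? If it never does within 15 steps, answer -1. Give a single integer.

Step 1: cell (3,1)='T' (+4 fires, +1 burnt)
Step 2: cell (3,1)='T' (+5 fires, +4 burnt)
Step 3: cell (3,1)='T' (+4 fires, +5 burnt)
Step 4: cell (3,1)='T' (+5 fires, +4 burnt)
Step 5: cell (3,1)='F' (+5 fires, +5 burnt)
  -> target ignites at step 5
Step 6: cell (3,1)='.' (+3 fires, +5 burnt)
Step 7: cell (3,1)='.' (+0 fires, +3 burnt)
  fire out at step 7

5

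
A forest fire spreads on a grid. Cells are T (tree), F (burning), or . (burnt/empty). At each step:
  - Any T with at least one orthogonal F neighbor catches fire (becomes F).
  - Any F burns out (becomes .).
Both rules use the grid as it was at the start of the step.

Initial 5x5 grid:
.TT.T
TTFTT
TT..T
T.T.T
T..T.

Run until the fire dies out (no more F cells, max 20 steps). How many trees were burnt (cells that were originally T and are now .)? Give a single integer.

Answer: 13

Derivation:
Step 1: +3 fires, +1 burnt (F count now 3)
Step 2: +4 fires, +3 burnt (F count now 4)
Step 3: +3 fires, +4 burnt (F count now 3)
Step 4: +2 fires, +3 burnt (F count now 2)
Step 5: +1 fires, +2 burnt (F count now 1)
Step 6: +0 fires, +1 burnt (F count now 0)
Fire out after step 6
Initially T: 15, now '.': 23
Total burnt (originally-T cells now '.'): 13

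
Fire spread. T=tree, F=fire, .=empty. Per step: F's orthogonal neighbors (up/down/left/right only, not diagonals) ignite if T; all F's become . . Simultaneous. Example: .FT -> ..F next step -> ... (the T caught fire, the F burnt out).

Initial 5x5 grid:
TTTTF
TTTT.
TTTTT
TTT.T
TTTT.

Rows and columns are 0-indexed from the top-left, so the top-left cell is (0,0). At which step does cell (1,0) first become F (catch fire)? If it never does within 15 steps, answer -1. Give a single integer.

Step 1: cell (1,0)='T' (+1 fires, +1 burnt)
Step 2: cell (1,0)='T' (+2 fires, +1 burnt)
Step 3: cell (1,0)='T' (+3 fires, +2 burnt)
Step 4: cell (1,0)='T' (+4 fires, +3 burnt)
Step 5: cell (1,0)='F' (+4 fires, +4 burnt)
  -> target ignites at step 5
Step 6: cell (1,0)='.' (+3 fires, +4 burnt)
Step 7: cell (1,0)='.' (+3 fires, +3 burnt)
Step 8: cell (1,0)='.' (+1 fires, +3 burnt)
Step 9: cell (1,0)='.' (+0 fires, +1 burnt)
  fire out at step 9

5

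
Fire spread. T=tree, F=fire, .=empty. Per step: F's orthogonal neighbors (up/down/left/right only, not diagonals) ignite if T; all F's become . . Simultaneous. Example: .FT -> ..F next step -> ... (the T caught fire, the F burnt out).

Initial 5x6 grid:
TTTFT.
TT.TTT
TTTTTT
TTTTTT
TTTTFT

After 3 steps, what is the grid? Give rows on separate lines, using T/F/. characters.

Step 1: 6 trees catch fire, 2 burn out
  TTF.F.
  TT.FTT
  TTTTTT
  TTTTFT
  TTTF.F
Step 2: 7 trees catch fire, 6 burn out
  TF....
  TT..FT
  TTTFFT
  TTTF.F
  TTF...
Step 3: 7 trees catch fire, 7 burn out
  F.....
  TF...F
  TTF..F
  TTF...
  TF....

F.....
TF...F
TTF..F
TTF...
TF....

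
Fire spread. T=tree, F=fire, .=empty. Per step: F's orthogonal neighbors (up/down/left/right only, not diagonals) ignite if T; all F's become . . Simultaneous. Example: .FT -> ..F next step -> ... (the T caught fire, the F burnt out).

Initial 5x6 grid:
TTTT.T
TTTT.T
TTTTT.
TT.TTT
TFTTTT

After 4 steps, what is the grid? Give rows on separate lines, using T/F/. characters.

Step 1: 3 trees catch fire, 1 burn out
  TTTT.T
  TTTT.T
  TTTTT.
  TF.TTT
  F.FTTT
Step 2: 3 trees catch fire, 3 burn out
  TTTT.T
  TTTT.T
  TFTTT.
  F..TTT
  ...FTT
Step 3: 5 trees catch fire, 3 burn out
  TTTT.T
  TFTT.T
  F.FTT.
  ...FTT
  ....FT
Step 4: 6 trees catch fire, 5 burn out
  TFTT.T
  F.FT.T
  ...FT.
  ....FT
  .....F

TFTT.T
F.FT.T
...FT.
....FT
.....F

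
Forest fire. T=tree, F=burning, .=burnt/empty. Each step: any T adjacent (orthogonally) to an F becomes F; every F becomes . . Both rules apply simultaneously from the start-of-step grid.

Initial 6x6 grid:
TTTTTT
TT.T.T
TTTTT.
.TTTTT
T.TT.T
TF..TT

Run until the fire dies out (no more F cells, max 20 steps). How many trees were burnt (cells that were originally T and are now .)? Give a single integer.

Step 1: +1 fires, +1 burnt (F count now 1)
Step 2: +1 fires, +1 burnt (F count now 1)
Step 3: +0 fires, +1 burnt (F count now 0)
Fire out after step 3
Initially T: 27, now '.': 11
Total burnt (originally-T cells now '.'): 2

Answer: 2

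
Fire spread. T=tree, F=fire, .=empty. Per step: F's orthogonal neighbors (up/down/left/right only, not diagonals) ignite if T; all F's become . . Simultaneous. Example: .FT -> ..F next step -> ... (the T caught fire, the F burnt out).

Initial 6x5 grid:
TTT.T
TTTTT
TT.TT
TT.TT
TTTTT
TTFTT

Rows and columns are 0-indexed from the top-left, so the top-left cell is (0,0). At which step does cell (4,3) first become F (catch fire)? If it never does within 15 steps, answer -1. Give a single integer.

Step 1: cell (4,3)='T' (+3 fires, +1 burnt)
Step 2: cell (4,3)='F' (+4 fires, +3 burnt)
  -> target ignites at step 2
Step 3: cell (4,3)='.' (+4 fires, +4 burnt)
Step 4: cell (4,3)='.' (+4 fires, +4 burnt)
Step 5: cell (4,3)='.' (+4 fires, +4 burnt)
Step 6: cell (4,3)='.' (+4 fires, +4 burnt)
Step 7: cell (4,3)='.' (+3 fires, +4 burnt)
Step 8: cell (4,3)='.' (+0 fires, +3 burnt)
  fire out at step 8

2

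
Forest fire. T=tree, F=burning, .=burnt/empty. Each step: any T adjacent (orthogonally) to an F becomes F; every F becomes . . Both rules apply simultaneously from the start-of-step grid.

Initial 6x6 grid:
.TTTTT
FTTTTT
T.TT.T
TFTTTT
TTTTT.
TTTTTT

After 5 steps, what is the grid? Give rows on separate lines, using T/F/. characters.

Step 1: 5 trees catch fire, 2 burn out
  .TTTTT
  .FTTTT
  F.TT.T
  F.FTTT
  TFTTT.
  TTTTTT
Step 2: 7 trees catch fire, 5 burn out
  .FTTTT
  ..FTTT
  ..FT.T
  ...FTT
  F.FTT.
  TFTTTT
Step 3: 7 trees catch fire, 7 burn out
  ..FTTT
  ...FTT
  ...F.T
  ....FT
  ...FT.
  F.FTTT
Step 4: 5 trees catch fire, 7 burn out
  ...FTT
  ....FT
  .....T
  .....F
  ....F.
  ...FTT
Step 5: 4 trees catch fire, 5 burn out
  ....FT
  .....F
  .....F
  ......
  ......
  ....FT

....FT
.....F
.....F
......
......
....FT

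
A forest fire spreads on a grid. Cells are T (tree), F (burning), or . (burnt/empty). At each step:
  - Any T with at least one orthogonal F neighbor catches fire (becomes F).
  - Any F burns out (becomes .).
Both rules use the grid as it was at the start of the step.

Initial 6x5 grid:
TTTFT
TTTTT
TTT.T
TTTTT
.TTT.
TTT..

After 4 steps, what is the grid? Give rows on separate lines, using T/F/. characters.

Step 1: 3 trees catch fire, 1 burn out
  TTF.F
  TTTFT
  TTT.T
  TTTTT
  .TTT.
  TTT..
Step 2: 3 trees catch fire, 3 burn out
  TF...
  TTF.F
  TTT.T
  TTTTT
  .TTT.
  TTT..
Step 3: 4 trees catch fire, 3 burn out
  F....
  TF...
  TTF.F
  TTTTT
  .TTT.
  TTT..
Step 4: 4 trees catch fire, 4 burn out
  .....
  F....
  TF...
  TTFTF
  .TTT.
  TTT..

.....
F....
TF...
TTFTF
.TTT.
TTT..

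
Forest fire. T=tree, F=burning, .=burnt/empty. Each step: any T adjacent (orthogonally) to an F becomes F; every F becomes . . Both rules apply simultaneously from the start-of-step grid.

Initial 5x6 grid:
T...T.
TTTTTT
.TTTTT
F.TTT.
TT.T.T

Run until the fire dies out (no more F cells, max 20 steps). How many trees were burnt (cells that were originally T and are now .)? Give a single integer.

Step 1: +1 fires, +1 burnt (F count now 1)
Step 2: +1 fires, +1 burnt (F count now 1)
Step 3: +0 fires, +1 burnt (F count now 0)
Fire out after step 3
Initially T: 20, now '.': 12
Total burnt (originally-T cells now '.'): 2

Answer: 2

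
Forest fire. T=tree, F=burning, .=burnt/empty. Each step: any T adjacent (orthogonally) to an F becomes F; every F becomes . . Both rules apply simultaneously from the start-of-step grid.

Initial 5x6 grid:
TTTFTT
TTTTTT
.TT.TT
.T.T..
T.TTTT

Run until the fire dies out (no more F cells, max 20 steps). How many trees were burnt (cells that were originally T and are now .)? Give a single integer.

Step 1: +3 fires, +1 burnt (F count now 3)
Step 2: +4 fires, +3 burnt (F count now 4)
Step 3: +5 fires, +4 burnt (F count now 5)
Step 4: +3 fires, +5 burnt (F count now 3)
Step 5: +1 fires, +3 burnt (F count now 1)
Step 6: +0 fires, +1 burnt (F count now 0)
Fire out after step 6
Initially T: 22, now '.': 24
Total burnt (originally-T cells now '.'): 16

Answer: 16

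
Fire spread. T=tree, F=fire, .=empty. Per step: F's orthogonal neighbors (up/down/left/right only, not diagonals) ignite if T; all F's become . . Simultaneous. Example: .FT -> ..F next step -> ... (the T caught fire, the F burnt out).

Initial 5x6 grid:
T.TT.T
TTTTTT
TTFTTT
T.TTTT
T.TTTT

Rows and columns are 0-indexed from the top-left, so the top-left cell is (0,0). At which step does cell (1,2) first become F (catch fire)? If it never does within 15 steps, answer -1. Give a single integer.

Step 1: cell (1,2)='F' (+4 fires, +1 burnt)
  -> target ignites at step 1
Step 2: cell (1,2)='.' (+7 fires, +4 burnt)
Step 3: cell (1,2)='.' (+7 fires, +7 burnt)
Step 4: cell (1,2)='.' (+5 fires, +7 burnt)
Step 5: cell (1,2)='.' (+2 fires, +5 burnt)
Step 6: cell (1,2)='.' (+0 fires, +2 burnt)
  fire out at step 6

1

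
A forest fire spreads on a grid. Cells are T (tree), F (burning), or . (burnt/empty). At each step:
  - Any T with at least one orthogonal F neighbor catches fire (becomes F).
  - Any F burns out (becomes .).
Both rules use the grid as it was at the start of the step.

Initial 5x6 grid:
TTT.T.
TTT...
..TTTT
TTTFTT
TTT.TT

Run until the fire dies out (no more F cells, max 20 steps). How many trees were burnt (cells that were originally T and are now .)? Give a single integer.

Answer: 20

Derivation:
Step 1: +3 fires, +1 burnt (F count now 3)
Step 2: +6 fires, +3 burnt (F count now 6)
Step 3: +5 fires, +6 burnt (F count now 5)
Step 4: +3 fires, +5 burnt (F count now 3)
Step 5: +2 fires, +3 burnt (F count now 2)
Step 6: +1 fires, +2 burnt (F count now 1)
Step 7: +0 fires, +1 burnt (F count now 0)
Fire out after step 7
Initially T: 21, now '.': 29
Total burnt (originally-T cells now '.'): 20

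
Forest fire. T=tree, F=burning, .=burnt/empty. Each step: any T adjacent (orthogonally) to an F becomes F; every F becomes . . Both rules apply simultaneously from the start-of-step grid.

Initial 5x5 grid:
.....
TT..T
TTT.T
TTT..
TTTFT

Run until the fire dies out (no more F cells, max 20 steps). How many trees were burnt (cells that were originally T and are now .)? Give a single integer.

Answer: 12

Derivation:
Step 1: +2 fires, +1 burnt (F count now 2)
Step 2: +2 fires, +2 burnt (F count now 2)
Step 3: +3 fires, +2 burnt (F count now 3)
Step 4: +2 fires, +3 burnt (F count now 2)
Step 5: +2 fires, +2 burnt (F count now 2)
Step 6: +1 fires, +2 burnt (F count now 1)
Step 7: +0 fires, +1 burnt (F count now 0)
Fire out after step 7
Initially T: 14, now '.': 23
Total burnt (originally-T cells now '.'): 12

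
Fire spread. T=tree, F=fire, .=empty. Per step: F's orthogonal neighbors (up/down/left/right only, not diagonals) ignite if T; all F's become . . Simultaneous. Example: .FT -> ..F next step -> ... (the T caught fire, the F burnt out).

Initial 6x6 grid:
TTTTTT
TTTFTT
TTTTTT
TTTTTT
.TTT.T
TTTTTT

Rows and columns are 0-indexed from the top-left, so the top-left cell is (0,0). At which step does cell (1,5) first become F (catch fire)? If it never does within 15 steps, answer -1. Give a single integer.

Step 1: cell (1,5)='T' (+4 fires, +1 burnt)
Step 2: cell (1,5)='F' (+7 fires, +4 burnt)
  -> target ignites at step 2
Step 3: cell (1,5)='.' (+8 fires, +7 burnt)
Step 4: cell (1,5)='.' (+6 fires, +8 burnt)
Step 5: cell (1,5)='.' (+5 fires, +6 burnt)
Step 6: cell (1,5)='.' (+2 fires, +5 burnt)
Step 7: cell (1,5)='.' (+1 fires, +2 burnt)
Step 8: cell (1,5)='.' (+0 fires, +1 burnt)
  fire out at step 8

2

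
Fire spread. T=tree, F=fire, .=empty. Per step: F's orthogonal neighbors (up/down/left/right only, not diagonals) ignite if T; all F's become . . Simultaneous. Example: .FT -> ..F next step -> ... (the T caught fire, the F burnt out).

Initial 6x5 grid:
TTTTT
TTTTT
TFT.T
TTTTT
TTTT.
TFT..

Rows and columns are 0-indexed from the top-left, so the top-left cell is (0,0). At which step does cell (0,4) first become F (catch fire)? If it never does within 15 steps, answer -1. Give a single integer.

Step 1: cell (0,4)='T' (+7 fires, +2 burnt)
Step 2: cell (0,4)='T' (+7 fires, +7 burnt)
Step 3: cell (0,4)='T' (+5 fires, +7 burnt)
Step 4: cell (0,4)='T' (+3 fires, +5 burnt)
Step 5: cell (0,4)='F' (+2 fires, +3 burnt)
  -> target ignites at step 5
Step 6: cell (0,4)='.' (+0 fires, +2 burnt)
  fire out at step 6

5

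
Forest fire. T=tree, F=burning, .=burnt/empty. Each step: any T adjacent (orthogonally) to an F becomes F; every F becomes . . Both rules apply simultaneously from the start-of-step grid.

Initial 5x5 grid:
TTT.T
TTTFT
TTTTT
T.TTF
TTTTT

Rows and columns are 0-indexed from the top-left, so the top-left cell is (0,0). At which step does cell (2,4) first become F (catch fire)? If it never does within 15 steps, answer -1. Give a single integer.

Step 1: cell (2,4)='F' (+6 fires, +2 burnt)
  -> target ignites at step 1
Step 2: cell (2,4)='.' (+6 fires, +6 burnt)
Step 3: cell (2,4)='.' (+4 fires, +6 burnt)
Step 4: cell (2,4)='.' (+3 fires, +4 burnt)
Step 5: cell (2,4)='.' (+2 fires, +3 burnt)
Step 6: cell (2,4)='.' (+0 fires, +2 burnt)
  fire out at step 6

1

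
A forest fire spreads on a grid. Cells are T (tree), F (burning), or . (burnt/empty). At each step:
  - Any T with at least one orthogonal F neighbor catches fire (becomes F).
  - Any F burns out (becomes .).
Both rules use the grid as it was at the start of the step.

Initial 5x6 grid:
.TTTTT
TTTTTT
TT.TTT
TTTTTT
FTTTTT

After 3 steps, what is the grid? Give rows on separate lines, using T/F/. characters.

Step 1: 2 trees catch fire, 1 burn out
  .TTTTT
  TTTTTT
  TT.TTT
  FTTTTT
  .FTTTT
Step 2: 3 trees catch fire, 2 burn out
  .TTTTT
  TTTTTT
  FT.TTT
  .FTTTT
  ..FTTT
Step 3: 4 trees catch fire, 3 burn out
  .TTTTT
  FTTTTT
  .F.TTT
  ..FTTT
  ...FTT

.TTTTT
FTTTTT
.F.TTT
..FTTT
...FTT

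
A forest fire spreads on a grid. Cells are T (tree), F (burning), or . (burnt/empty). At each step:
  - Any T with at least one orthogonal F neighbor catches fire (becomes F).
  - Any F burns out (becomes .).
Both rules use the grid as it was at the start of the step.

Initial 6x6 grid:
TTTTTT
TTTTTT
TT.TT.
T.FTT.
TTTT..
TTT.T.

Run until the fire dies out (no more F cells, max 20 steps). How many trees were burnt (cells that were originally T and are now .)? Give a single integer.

Step 1: +2 fires, +1 burnt (F count now 2)
Step 2: +5 fires, +2 burnt (F count now 5)
Step 3: +4 fires, +5 burnt (F count now 4)
Step 4: +5 fires, +4 burnt (F count now 5)
Step 5: +5 fires, +5 burnt (F count now 5)
Step 6: +4 fires, +5 burnt (F count now 4)
Step 7: +1 fires, +4 burnt (F count now 1)
Step 8: +0 fires, +1 burnt (F count now 0)
Fire out after step 8
Initially T: 27, now '.': 35
Total burnt (originally-T cells now '.'): 26

Answer: 26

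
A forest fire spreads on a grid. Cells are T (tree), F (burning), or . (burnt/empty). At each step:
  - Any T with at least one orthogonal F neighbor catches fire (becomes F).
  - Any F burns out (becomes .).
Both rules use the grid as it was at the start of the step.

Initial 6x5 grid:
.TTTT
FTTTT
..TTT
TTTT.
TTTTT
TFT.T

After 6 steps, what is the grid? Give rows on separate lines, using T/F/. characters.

Step 1: 4 trees catch fire, 2 burn out
  .TTTT
  .FTTT
  ..TTT
  TTTT.
  TFTTT
  F.F.T
Step 2: 5 trees catch fire, 4 burn out
  .FTTT
  ..FTT
  ..TTT
  TFTT.
  F.FTT
  ....T
Step 3: 6 trees catch fire, 5 burn out
  ..FTT
  ...FT
  ..FTT
  F.FT.
  ...FT
  ....T
Step 4: 5 trees catch fire, 6 burn out
  ...FT
  ....F
  ...FT
  ...F.
  ....F
  ....T
Step 5: 3 trees catch fire, 5 burn out
  ....F
  .....
  ....F
  .....
  .....
  ....F
Step 6: 0 trees catch fire, 3 burn out
  .....
  .....
  .....
  .....
  .....
  .....

.....
.....
.....
.....
.....
.....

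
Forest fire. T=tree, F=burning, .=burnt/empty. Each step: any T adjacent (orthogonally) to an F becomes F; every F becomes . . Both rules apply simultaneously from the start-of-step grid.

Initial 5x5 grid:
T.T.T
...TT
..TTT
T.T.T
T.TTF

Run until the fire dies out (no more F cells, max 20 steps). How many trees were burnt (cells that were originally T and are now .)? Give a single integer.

Answer: 10

Derivation:
Step 1: +2 fires, +1 burnt (F count now 2)
Step 2: +2 fires, +2 burnt (F count now 2)
Step 3: +3 fires, +2 burnt (F count now 3)
Step 4: +3 fires, +3 burnt (F count now 3)
Step 5: +0 fires, +3 burnt (F count now 0)
Fire out after step 5
Initially T: 14, now '.': 21
Total burnt (originally-T cells now '.'): 10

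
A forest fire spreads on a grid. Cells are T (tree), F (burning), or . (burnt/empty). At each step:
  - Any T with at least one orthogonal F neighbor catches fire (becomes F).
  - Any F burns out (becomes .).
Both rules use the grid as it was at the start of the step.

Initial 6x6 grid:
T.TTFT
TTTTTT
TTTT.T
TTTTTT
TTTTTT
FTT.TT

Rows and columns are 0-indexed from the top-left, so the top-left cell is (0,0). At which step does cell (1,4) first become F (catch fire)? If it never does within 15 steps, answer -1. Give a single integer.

Step 1: cell (1,4)='F' (+5 fires, +2 burnt)
  -> target ignites at step 1
Step 2: cell (1,4)='.' (+6 fires, +5 burnt)
Step 3: cell (1,4)='.' (+6 fires, +6 burnt)
Step 4: cell (1,4)='.' (+8 fires, +6 burnt)
Step 5: cell (1,4)='.' (+4 fires, +8 burnt)
Step 6: cell (1,4)='.' (+2 fires, +4 burnt)
Step 7: cell (1,4)='.' (+0 fires, +2 burnt)
  fire out at step 7

1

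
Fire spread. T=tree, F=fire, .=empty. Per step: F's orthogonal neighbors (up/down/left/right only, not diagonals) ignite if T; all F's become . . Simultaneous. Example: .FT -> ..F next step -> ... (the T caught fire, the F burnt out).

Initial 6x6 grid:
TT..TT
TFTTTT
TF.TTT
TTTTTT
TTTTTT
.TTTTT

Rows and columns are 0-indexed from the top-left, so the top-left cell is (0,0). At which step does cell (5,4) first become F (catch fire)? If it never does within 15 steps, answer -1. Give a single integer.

Step 1: cell (5,4)='T' (+5 fires, +2 burnt)
Step 2: cell (5,4)='T' (+5 fires, +5 burnt)
Step 3: cell (5,4)='T' (+6 fires, +5 burnt)
Step 4: cell (5,4)='T' (+6 fires, +6 burnt)
Step 5: cell (5,4)='T' (+5 fires, +6 burnt)
Step 6: cell (5,4)='F' (+2 fires, +5 burnt)
  -> target ignites at step 6
Step 7: cell (5,4)='.' (+1 fires, +2 burnt)
Step 8: cell (5,4)='.' (+0 fires, +1 burnt)
  fire out at step 8

6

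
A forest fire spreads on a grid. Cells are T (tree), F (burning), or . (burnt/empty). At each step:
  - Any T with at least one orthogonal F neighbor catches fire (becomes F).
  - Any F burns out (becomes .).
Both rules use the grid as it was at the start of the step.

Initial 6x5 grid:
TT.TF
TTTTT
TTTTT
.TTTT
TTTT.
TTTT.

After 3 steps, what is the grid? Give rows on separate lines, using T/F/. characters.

Step 1: 2 trees catch fire, 1 burn out
  TT.F.
  TTTTF
  TTTTT
  .TTTT
  TTTT.
  TTTT.
Step 2: 2 trees catch fire, 2 burn out
  TT...
  TTTF.
  TTTTF
  .TTTT
  TTTT.
  TTTT.
Step 3: 3 trees catch fire, 2 burn out
  TT...
  TTF..
  TTTF.
  .TTTF
  TTTT.
  TTTT.

TT...
TTF..
TTTF.
.TTTF
TTTT.
TTTT.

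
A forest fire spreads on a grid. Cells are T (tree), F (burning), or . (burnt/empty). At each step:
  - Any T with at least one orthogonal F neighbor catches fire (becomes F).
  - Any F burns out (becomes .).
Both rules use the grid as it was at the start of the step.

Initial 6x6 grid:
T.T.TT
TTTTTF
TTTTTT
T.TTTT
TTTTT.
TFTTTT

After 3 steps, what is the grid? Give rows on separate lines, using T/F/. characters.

Step 1: 6 trees catch fire, 2 burn out
  T.T.TF
  TTTTF.
  TTTTTF
  T.TTTT
  TFTTT.
  F.FTTT
Step 2: 7 trees catch fire, 6 burn out
  T.T.F.
  TTTF..
  TTTTF.
  T.TTTF
  F.FTT.
  ...FTT
Step 3: 7 trees catch fire, 7 burn out
  T.T...
  TTF...
  TTTF..
  F.FTF.
  ...FT.
  ....FT

T.T...
TTF...
TTTF..
F.FTF.
...FT.
....FT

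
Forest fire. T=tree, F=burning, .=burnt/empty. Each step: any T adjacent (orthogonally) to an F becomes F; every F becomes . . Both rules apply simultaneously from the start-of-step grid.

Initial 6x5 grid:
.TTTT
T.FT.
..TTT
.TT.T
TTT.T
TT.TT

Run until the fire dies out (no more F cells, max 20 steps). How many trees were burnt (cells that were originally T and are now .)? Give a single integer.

Answer: 19

Derivation:
Step 1: +3 fires, +1 burnt (F count now 3)
Step 2: +4 fires, +3 burnt (F count now 4)
Step 3: +4 fires, +4 burnt (F count now 4)
Step 4: +2 fires, +4 burnt (F count now 2)
Step 5: +3 fires, +2 burnt (F count now 3)
Step 6: +2 fires, +3 burnt (F count now 2)
Step 7: +1 fires, +2 burnt (F count now 1)
Step 8: +0 fires, +1 burnt (F count now 0)
Fire out after step 8
Initially T: 20, now '.': 29
Total burnt (originally-T cells now '.'): 19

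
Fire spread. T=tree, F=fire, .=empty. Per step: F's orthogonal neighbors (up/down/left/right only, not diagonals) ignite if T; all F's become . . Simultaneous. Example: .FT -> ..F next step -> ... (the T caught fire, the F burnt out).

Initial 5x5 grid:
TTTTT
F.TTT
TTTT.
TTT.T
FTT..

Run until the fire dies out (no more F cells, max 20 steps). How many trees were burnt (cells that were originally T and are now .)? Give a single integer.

Step 1: +4 fires, +2 burnt (F count now 4)
Step 2: +4 fires, +4 burnt (F count now 4)
Step 3: +3 fires, +4 burnt (F count now 3)
Step 4: +3 fires, +3 burnt (F count now 3)
Step 5: +2 fires, +3 burnt (F count now 2)
Step 6: +1 fires, +2 burnt (F count now 1)
Step 7: +0 fires, +1 burnt (F count now 0)
Fire out after step 7
Initially T: 18, now '.': 24
Total burnt (originally-T cells now '.'): 17

Answer: 17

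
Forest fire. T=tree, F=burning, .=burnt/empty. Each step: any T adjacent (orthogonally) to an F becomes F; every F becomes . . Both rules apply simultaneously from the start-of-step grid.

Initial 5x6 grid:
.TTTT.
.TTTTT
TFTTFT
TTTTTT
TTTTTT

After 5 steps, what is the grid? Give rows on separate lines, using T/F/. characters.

Step 1: 8 trees catch fire, 2 burn out
  .TTTT.
  .FTTFT
  F.FF.F
  TFTTFT
  TTTTTT
Step 2: 11 trees catch fire, 8 burn out
  .FTTF.
  ..FF.F
  ......
  F.FF.F
  TFTTFT
Step 3: 6 trees catch fire, 11 burn out
  ..FF..
  ......
  ......
  ......
  F.FF.F
Step 4: 0 trees catch fire, 6 burn out
  ......
  ......
  ......
  ......
  ......
Step 5: 0 trees catch fire, 0 burn out
  ......
  ......
  ......
  ......
  ......

......
......
......
......
......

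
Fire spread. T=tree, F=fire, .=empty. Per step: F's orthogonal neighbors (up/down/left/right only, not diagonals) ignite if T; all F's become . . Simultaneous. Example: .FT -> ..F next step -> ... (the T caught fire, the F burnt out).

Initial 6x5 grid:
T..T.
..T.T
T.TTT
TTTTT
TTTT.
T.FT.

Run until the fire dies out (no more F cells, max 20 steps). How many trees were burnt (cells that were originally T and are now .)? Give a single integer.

Step 1: +2 fires, +1 burnt (F count now 2)
Step 2: +3 fires, +2 burnt (F count now 3)
Step 3: +4 fires, +3 burnt (F count now 4)
Step 4: +5 fires, +4 burnt (F count now 5)
Step 5: +2 fires, +5 burnt (F count now 2)
Step 6: +1 fires, +2 burnt (F count now 1)
Step 7: +0 fires, +1 burnt (F count now 0)
Fire out after step 7
Initially T: 19, now '.': 28
Total burnt (originally-T cells now '.'): 17

Answer: 17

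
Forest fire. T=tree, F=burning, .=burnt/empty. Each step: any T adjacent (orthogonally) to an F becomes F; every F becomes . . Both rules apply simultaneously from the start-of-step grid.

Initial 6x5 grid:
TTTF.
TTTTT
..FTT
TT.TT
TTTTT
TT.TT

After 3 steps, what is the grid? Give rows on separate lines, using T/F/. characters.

Step 1: 4 trees catch fire, 2 burn out
  TTF..
  TTFFT
  ...FT
  TT.TT
  TTTTT
  TT.TT
Step 2: 5 trees catch fire, 4 burn out
  TF...
  TF..F
  ....F
  TT.FT
  TTTTT
  TT.TT
Step 3: 4 trees catch fire, 5 burn out
  F....
  F....
  .....
  TT..F
  TTTFT
  TT.TT

F....
F....
.....
TT..F
TTTFT
TT.TT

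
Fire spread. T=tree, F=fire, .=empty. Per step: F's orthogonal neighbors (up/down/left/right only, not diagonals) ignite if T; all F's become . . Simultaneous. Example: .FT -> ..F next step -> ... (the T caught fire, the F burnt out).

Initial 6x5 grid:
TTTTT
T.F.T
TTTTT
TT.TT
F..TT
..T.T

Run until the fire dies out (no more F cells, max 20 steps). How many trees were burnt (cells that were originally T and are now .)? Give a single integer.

Step 1: +3 fires, +2 burnt (F count now 3)
Step 2: +6 fires, +3 burnt (F count now 6)
Step 3: +5 fires, +6 burnt (F count now 5)
Step 4: +3 fires, +5 burnt (F count now 3)
Step 5: +1 fires, +3 burnt (F count now 1)
Step 6: +1 fires, +1 burnt (F count now 1)
Step 7: +0 fires, +1 burnt (F count now 0)
Fire out after step 7
Initially T: 20, now '.': 29
Total burnt (originally-T cells now '.'): 19

Answer: 19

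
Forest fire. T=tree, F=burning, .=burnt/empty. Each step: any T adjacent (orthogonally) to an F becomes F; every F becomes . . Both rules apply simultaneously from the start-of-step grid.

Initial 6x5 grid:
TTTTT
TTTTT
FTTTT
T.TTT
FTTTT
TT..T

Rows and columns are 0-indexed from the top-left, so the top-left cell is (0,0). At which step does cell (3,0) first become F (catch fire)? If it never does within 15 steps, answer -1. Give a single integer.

Step 1: cell (3,0)='F' (+5 fires, +2 burnt)
  -> target ignites at step 1
Step 2: cell (3,0)='.' (+5 fires, +5 burnt)
Step 3: cell (3,0)='.' (+5 fires, +5 burnt)
Step 4: cell (3,0)='.' (+5 fires, +5 burnt)
Step 5: cell (3,0)='.' (+4 fires, +5 burnt)
Step 6: cell (3,0)='.' (+1 fires, +4 burnt)
Step 7: cell (3,0)='.' (+0 fires, +1 burnt)
  fire out at step 7

1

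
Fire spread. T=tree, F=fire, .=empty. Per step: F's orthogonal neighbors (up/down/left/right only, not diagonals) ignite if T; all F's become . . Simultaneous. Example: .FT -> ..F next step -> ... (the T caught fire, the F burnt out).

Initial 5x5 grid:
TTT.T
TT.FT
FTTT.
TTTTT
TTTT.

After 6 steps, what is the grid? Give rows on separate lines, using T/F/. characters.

Step 1: 5 trees catch fire, 2 burn out
  TTT.T
  FT..F
  .FTF.
  FTTTT
  TTTT.
Step 2: 7 trees catch fire, 5 burn out
  FTT.F
  .F...
  ..F..
  .FTFT
  FTTT.
Step 3: 5 trees catch fire, 7 burn out
  .FT..
  .....
  .....
  ..F.F
  .FTF.
Step 4: 2 trees catch fire, 5 burn out
  ..F..
  .....
  .....
  .....
  ..F..
Step 5: 0 trees catch fire, 2 burn out
  .....
  .....
  .....
  .....
  .....
Step 6: 0 trees catch fire, 0 burn out
  .....
  .....
  .....
  .....
  .....

.....
.....
.....
.....
.....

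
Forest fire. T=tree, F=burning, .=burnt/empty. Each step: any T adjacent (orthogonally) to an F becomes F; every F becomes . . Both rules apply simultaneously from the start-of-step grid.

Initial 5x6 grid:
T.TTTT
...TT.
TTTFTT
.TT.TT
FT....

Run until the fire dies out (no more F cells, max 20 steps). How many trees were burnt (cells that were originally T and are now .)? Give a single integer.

Answer: 16

Derivation:
Step 1: +4 fires, +2 burnt (F count now 4)
Step 2: +7 fires, +4 burnt (F count now 7)
Step 3: +4 fires, +7 burnt (F count now 4)
Step 4: +1 fires, +4 burnt (F count now 1)
Step 5: +0 fires, +1 burnt (F count now 0)
Fire out after step 5
Initially T: 17, now '.': 29
Total burnt (originally-T cells now '.'): 16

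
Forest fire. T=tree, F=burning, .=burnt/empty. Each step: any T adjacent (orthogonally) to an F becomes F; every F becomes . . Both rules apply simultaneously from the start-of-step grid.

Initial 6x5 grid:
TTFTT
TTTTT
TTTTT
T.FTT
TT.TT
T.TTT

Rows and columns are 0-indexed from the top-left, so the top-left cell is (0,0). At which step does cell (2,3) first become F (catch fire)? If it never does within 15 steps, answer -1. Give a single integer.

Step 1: cell (2,3)='T' (+5 fires, +2 burnt)
Step 2: cell (2,3)='F' (+8 fires, +5 burnt)
  -> target ignites at step 2
Step 3: cell (2,3)='.' (+6 fires, +8 burnt)
Step 4: cell (2,3)='.' (+3 fires, +6 burnt)
Step 5: cell (2,3)='.' (+1 fires, +3 burnt)
Step 6: cell (2,3)='.' (+2 fires, +1 burnt)
Step 7: cell (2,3)='.' (+0 fires, +2 burnt)
  fire out at step 7

2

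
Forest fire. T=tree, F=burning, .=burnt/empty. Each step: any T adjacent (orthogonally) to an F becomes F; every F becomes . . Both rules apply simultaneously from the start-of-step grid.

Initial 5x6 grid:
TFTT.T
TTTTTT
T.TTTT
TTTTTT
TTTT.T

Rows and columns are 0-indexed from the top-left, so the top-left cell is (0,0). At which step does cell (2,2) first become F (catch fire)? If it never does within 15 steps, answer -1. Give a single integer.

Step 1: cell (2,2)='T' (+3 fires, +1 burnt)
Step 2: cell (2,2)='T' (+3 fires, +3 burnt)
Step 3: cell (2,2)='F' (+3 fires, +3 burnt)
  -> target ignites at step 3
Step 4: cell (2,2)='.' (+4 fires, +3 burnt)
Step 5: cell (2,2)='.' (+6 fires, +4 burnt)
Step 6: cell (2,2)='.' (+5 fires, +6 burnt)
Step 7: cell (2,2)='.' (+1 fires, +5 burnt)
Step 8: cell (2,2)='.' (+1 fires, +1 burnt)
Step 9: cell (2,2)='.' (+0 fires, +1 burnt)
  fire out at step 9

3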